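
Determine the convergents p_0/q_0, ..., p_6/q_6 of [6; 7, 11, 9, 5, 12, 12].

Using the convergent recurrence p_i = a_i*p_{i-1} + p_{i-2}, q_i = a_i*q_{i-1} + q_{i-2} with p_{-2}=0, p_{-1}=1, q_{-2}=1, q_{-1}=0:
  i=0: a_0=6, p_0 = 6*1 + 0 = 6, q_0 = 6*0 + 1 = 1.
  i=1: a_1=7, p_1 = 7*6 + 1 = 43, q_1 = 7*1 + 0 = 7.
  i=2: a_2=11, p_2 = 11*43 + 6 = 479, q_2 = 11*7 + 1 = 78.
  i=3: a_3=9, p_3 = 9*479 + 43 = 4354, q_3 = 9*78 + 7 = 709.
  i=4: a_4=5, p_4 = 5*4354 + 479 = 22249, q_4 = 5*709 + 78 = 3623.
  i=5: a_5=12, p_5 = 12*22249 + 4354 = 271342, q_5 = 12*3623 + 709 = 44185.
  i=6: a_6=12, p_6 = 12*271342 + 22249 = 3278353, q_6 = 12*44185 + 3623 = 533843.

6/1, 43/7, 479/78, 4354/709, 22249/3623, 271342/44185, 3278353/533843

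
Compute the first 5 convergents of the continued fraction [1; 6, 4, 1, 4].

Using the convergent recurrence p_i = a_i*p_{i-1} + p_{i-2}, q_i = a_i*q_{i-1} + q_{i-2} with p_{-2}=0, p_{-1}=1, q_{-2}=1, q_{-1}=0:
  i=0: a_0=1, p_0 = 1*1 + 0 = 1, q_0 = 1*0 + 1 = 1.
  i=1: a_1=6, p_1 = 6*1 + 1 = 7, q_1 = 6*1 + 0 = 6.
  i=2: a_2=4, p_2 = 4*7 + 1 = 29, q_2 = 4*6 + 1 = 25.
  i=3: a_3=1, p_3 = 1*29 + 7 = 36, q_3 = 1*25 + 6 = 31.
  i=4: a_4=4, p_4 = 4*36 + 29 = 173, q_4 = 4*31 + 25 = 149.

1/1, 7/6, 29/25, 36/31, 173/149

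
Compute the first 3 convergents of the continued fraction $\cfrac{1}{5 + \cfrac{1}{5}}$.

Using the convergent recurrence p_i = a_i*p_{i-1} + p_{i-2}, q_i = a_i*q_{i-1} + q_{i-2} with p_{-2}=0, p_{-1}=1, q_{-2}=1, q_{-1}=0:
  i=0: a_0=0, p_0 = 0*1 + 0 = 0, q_0 = 0*0 + 1 = 1.
  i=1: a_1=5, p_1 = 5*0 + 1 = 1, q_1 = 5*1 + 0 = 5.
  i=2: a_2=5, p_2 = 5*1 + 0 = 5, q_2 = 5*5 + 1 = 26.

0/1, 1/5, 5/26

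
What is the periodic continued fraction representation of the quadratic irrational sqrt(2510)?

Write x_i = (sqrt(2510) + m_i)/d_i with (m_0, d_0) = (0, 1). a_0 = floor(sqrt(2510)) = 50, since 50^2 = 2500 <= 2510 < 2601 = 51^2.
Iterate m_{i+1} = d_i*a_i - m_i, d_{i+1} = (2510 - m_{i+1}^2)/d_i, a_{i+1} = floor((a_0 + m_{i+1})/d_{i+1}):
  m_1 = 1*50 - 0 = 50, d_1 = (2510 - 50^2)/1 = 10/1 = 10, a_1 = floor((50 + 50)/10) = 10.
  m_2 = 10*10 - 50 = 50, d_2 = (2510 - 50^2)/10 = 10/10 = 1, a_2 = floor((50 + 50)/1) = 100.
  m_3 = 1*100 - 50 = 50, d_3 = (2510 - 50^2)/1 = 10/1 = 10: (m_3, d_3) = (m_1, d_1) = (50, 10), so from here the quotients repeat a_1, a_2; the period length is 2.
Hence the expansion of sqrt(2510) is a_0 = 50 followed by the repeating block 10, 100 (period 2).

[50; (10, 100)]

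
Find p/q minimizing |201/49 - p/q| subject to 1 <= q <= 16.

Expand x = 201/49 as a continued fraction with the Euclidean algorithm:
  201 = 4*49 + 5, so a_0 = 4.
  49 = 9*5 + 4, so a_1 = 9.
  5 = 1*4 + 1, so a_2 = 1.
  4 = 4*1 + 0, so a_3 = 4.
so x = [4; 9, 1, 4].
Convergents (p_i = a_i*p_{i-1} + p_{i-2}, q_i = a_i*q_{i-1} + q_{i-2} with p_{-2}=0, p_{-1}=1, q_{-2}=1, q_{-1}=0), until the denominator exceeds 16:
  i=0: a_0=4, p_0 = 4*1 + 0 = 4, q_0 = 4*0 + 1 = 1.
  i=1: a_1=9, p_1 = 9*4 + 1 = 37, q_1 = 9*1 + 0 = 9.
  i=2: a_2=1, p_2 = 1*37 + 4 = 41, q_2 = 1*9 + 1 = 10.
  i=3: a_3=4, p_3 = 4*41 + 37 = 201, q_3 = 4*10 + 9 = 49.
q_3 = 49 > 16, so the last convergent with denominator <= 16 is p_2/q_2 = 41/10.
The closest fraction with denominator <= 16 is either p_2/q_2 or the intermediate fraction (k*p_2 + p_1)/(k*q_2 + q_1) with the largest k >= 1 whose denominator stays <= 16; these approach x as k grows, and every other convergent or intermediate fraction in range is farther away.
Largest k: floor((16 - q_1)/q_2) = floor((16 - 9)/10) = 0.
Since k = 0, no intermediate fraction beyond p_2/q_2 has denominator <= 16, so the convergent 41/10 is the closest (its error is |201*10 - 41*49|/(49*10) = 1/490).

41/10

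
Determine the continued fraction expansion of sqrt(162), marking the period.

Write x_i = (sqrt(162) + m_i)/d_i with (m_0, d_0) = (0, 1). a_0 = floor(sqrt(162)) = 12, since 12^2 = 144 <= 162 < 169 = 13^2.
Iterate m_{i+1} = d_i*a_i - m_i, d_{i+1} = (162 - m_{i+1}^2)/d_i, a_{i+1} = floor((a_0 + m_{i+1})/d_{i+1}):
  m_1 = 1*12 - 0 = 12, d_1 = (162 - 12^2)/1 = 18/1 = 18, a_1 = floor((12 + 12)/18) = 1.
  m_2 = 18*1 - 12 = 6, d_2 = (162 - 6^2)/18 = 126/18 = 7, a_2 = floor((12 + 6)/7) = 2.
  m_3 = 7*2 - 6 = 8, d_3 = (162 - 8^2)/7 = 98/7 = 14, a_3 = floor((12 + 8)/14) = 1.
  m_4 = 14*1 - 8 = 6, d_4 = (162 - 6^2)/14 = 126/14 = 9, a_4 = floor((12 + 6)/9) = 2.
  m_5 = 9*2 - 6 = 12, d_5 = (162 - 12^2)/9 = 18/9 = 2, a_5 = floor((12 + 12)/2) = 12.
  m_6 = 2*12 - 12 = 12, d_6 = (162 - 12^2)/2 = 18/2 = 9, a_6 = floor((12 + 12)/9) = 2.
  m_7 = 9*2 - 12 = 6, d_7 = (162 - 6^2)/9 = 126/9 = 14, a_7 = floor((12 + 6)/14) = 1.
  m_8 = 14*1 - 6 = 8, d_8 = (162 - 8^2)/14 = 98/14 = 7, a_8 = floor((12 + 8)/7) = 2.
  m_9 = 7*2 - 8 = 6, d_9 = (162 - 6^2)/7 = 126/7 = 18, a_9 = floor((12 + 6)/18) = 1.
  m_10 = 18*1 - 6 = 12, d_10 = (162 - 12^2)/18 = 18/18 = 1, a_10 = floor((12 + 12)/1) = 24.
  m_11 = 1*24 - 12 = 12, d_11 = (162 - 12^2)/1 = 18/1 = 18: (m_11, d_11) = (m_1, d_1) = (12, 18), so from here the quotients repeat a_1, ..., a_10; the period length is 10.
Hence the expansion of sqrt(162) is a_0 = 12 followed by the repeating block 1, 2, 1, 2, 12, 2, 1, 2, 1, 24 (period 10).

[12; (1, 2, 1, 2, 12, 2, 1, 2, 1, 24)]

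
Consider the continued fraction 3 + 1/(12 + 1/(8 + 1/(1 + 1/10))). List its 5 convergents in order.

3/1, 37/12, 299/97, 336/109, 3659/1187

Using the convergent recurrence p_i = a_i*p_{i-1} + p_{i-2}, q_i = a_i*q_{i-1} + q_{i-2} with p_{-2}=0, p_{-1}=1, q_{-2}=1, q_{-1}=0:
  i=0: a_0=3, p_0 = 3*1 + 0 = 3, q_0 = 3*0 + 1 = 1.
  i=1: a_1=12, p_1 = 12*3 + 1 = 37, q_1 = 12*1 + 0 = 12.
  i=2: a_2=8, p_2 = 8*37 + 3 = 299, q_2 = 8*12 + 1 = 97.
  i=3: a_3=1, p_3 = 1*299 + 37 = 336, q_3 = 1*97 + 12 = 109.
  i=4: a_4=10, p_4 = 10*336 + 299 = 3659, q_4 = 10*109 + 97 = 1187.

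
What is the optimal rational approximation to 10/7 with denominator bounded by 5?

7/5

Expand x = 10/7 as a continued fraction with the Euclidean algorithm:
  10 = 1*7 + 3, so a_0 = 1.
  7 = 2*3 + 1, so a_1 = 2.
  3 = 3*1 + 0, so a_2 = 3.
so x = [1; 2, 3].
Convergents (p_i = a_i*p_{i-1} + p_{i-2}, q_i = a_i*q_{i-1} + q_{i-2} with p_{-2}=0, p_{-1}=1, q_{-2}=1, q_{-1}=0), until the denominator exceeds 5:
  i=0: a_0=1, p_0 = 1*1 + 0 = 1, q_0 = 1*0 + 1 = 1.
  i=1: a_1=2, p_1 = 2*1 + 1 = 3, q_1 = 2*1 + 0 = 2.
  i=2: a_2=3, p_2 = 3*3 + 1 = 10, q_2 = 3*2 + 1 = 7.
q_2 = 7 > 5, so the last convergent with denominator <= 5 is p_1/q_1 = 3/2.
The closest fraction with denominator <= 5 is either p_1/q_1 or the intermediate fraction (k*p_1 + p_0)/(k*q_1 + q_0) with the largest k >= 1 whose denominator stays <= 5; these approach x as k grows, and every other convergent or intermediate fraction in range is farther away.
Largest k: floor((5 - q_0)/q_1) = floor((5 - 1)/2) = 2.
That gives (2*3 + 1)/(2*2 + 1) = 7/5.
Compare the errors: |x - 3/2| = |10*2 - 3*7|/(7*2) = 1/14, and |x - 7/5| = |10*5 - 7*7|/(7*5) = 1/35.
Cross-multiplying, 1*14 = 14 < 35 = 1*35, so 1/35 is smaller: the intermediate fraction 7/5 is closer to x than 3/2.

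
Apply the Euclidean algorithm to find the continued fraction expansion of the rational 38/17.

[2; 4, 4]

Run the Euclidean algorithm on 38 and 17; the successive quotients are the partial quotients a_0, a_1, ... (each step inverts the fractional part left over by the previous one):
  38 = 2*17 + 4, so a_0 = 2.
  17 = 4*4 + 1, so a_1 = 4.
  4 = 4*1 + 0, so a_2 = 4.
The remainder reaches 0 after 3 divisions, so the expansion has 3 partial quotients, read off in order.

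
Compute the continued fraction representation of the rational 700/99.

Run the Euclidean algorithm on 700 and 99; the successive quotients are the partial quotients a_0, a_1, ... (each step inverts the fractional part left over by the previous one):
  700 = 7*99 + 7, so a_0 = 7.
  99 = 14*7 + 1, so a_1 = 14.
  7 = 7*1 + 0, so a_2 = 7.
The remainder reaches 0 after 3 divisions, so the expansion has 3 partial quotients, read off in order.

[7; 14, 7]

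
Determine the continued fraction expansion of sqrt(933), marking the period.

[30; (1, 1, 5, 20, 5, 1, 1, 60)]

Write x_i = (sqrt(933) + m_i)/d_i with (m_0, d_0) = (0, 1). a_0 = floor(sqrt(933)) = 30, since 30^2 = 900 <= 933 < 961 = 31^2.
Iterate m_{i+1} = d_i*a_i - m_i, d_{i+1} = (933 - m_{i+1}^2)/d_i, a_{i+1} = floor((a_0 + m_{i+1})/d_{i+1}):
  m_1 = 1*30 - 0 = 30, d_1 = (933 - 30^2)/1 = 33/1 = 33, a_1 = floor((30 + 30)/33) = 1.
  m_2 = 33*1 - 30 = 3, d_2 = (933 - 3^2)/33 = 924/33 = 28, a_2 = floor((30 + 3)/28) = 1.
  m_3 = 28*1 - 3 = 25, d_3 = (933 - 25^2)/28 = 308/28 = 11, a_3 = floor((30 + 25)/11) = 5.
  m_4 = 11*5 - 25 = 30, d_4 = (933 - 30^2)/11 = 33/11 = 3, a_4 = floor((30 + 30)/3) = 20.
  m_5 = 3*20 - 30 = 30, d_5 = (933 - 30^2)/3 = 33/3 = 11, a_5 = floor((30 + 30)/11) = 5.
  m_6 = 11*5 - 30 = 25, d_6 = (933 - 25^2)/11 = 308/11 = 28, a_6 = floor((30 + 25)/28) = 1.
  m_7 = 28*1 - 25 = 3, d_7 = (933 - 3^2)/28 = 924/28 = 33, a_7 = floor((30 + 3)/33) = 1.
  m_8 = 33*1 - 3 = 30, d_8 = (933 - 30^2)/33 = 33/33 = 1, a_8 = floor((30 + 30)/1) = 60.
  m_9 = 1*60 - 30 = 30, d_9 = (933 - 30^2)/1 = 33/1 = 33: (m_9, d_9) = (m_1, d_1) = (30, 33), so from here the quotients repeat a_1, ..., a_8; the period length is 8.
Hence the expansion of sqrt(933) is a_0 = 30 followed by the repeating block 1, 1, 5, 20, 5, 1, 1, 60 (period 8).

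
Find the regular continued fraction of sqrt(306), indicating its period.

[17; (2, 34)]

Write x_i = (sqrt(306) + m_i)/d_i with (m_0, d_0) = (0, 1). a_0 = floor(sqrt(306)) = 17, since 17^2 = 289 <= 306 < 324 = 18^2.
Iterate m_{i+1} = d_i*a_i - m_i, d_{i+1} = (306 - m_{i+1}^2)/d_i, a_{i+1} = floor((a_0 + m_{i+1})/d_{i+1}):
  m_1 = 1*17 - 0 = 17, d_1 = (306 - 17^2)/1 = 17/1 = 17, a_1 = floor((17 + 17)/17) = 2.
  m_2 = 17*2 - 17 = 17, d_2 = (306 - 17^2)/17 = 17/17 = 1, a_2 = floor((17 + 17)/1) = 34.
  m_3 = 1*34 - 17 = 17, d_3 = (306 - 17^2)/1 = 17/1 = 17: (m_3, d_3) = (m_1, d_1) = (17, 17), so from here the quotients repeat a_1, a_2; the period length is 2.
Hence the expansion of sqrt(306) is a_0 = 17 followed by the repeating block 2, 34 (period 2).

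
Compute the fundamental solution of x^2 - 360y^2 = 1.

First expand sqrt(360) as a continued fraction. With x_i = (sqrt(360) + m_i)/d_i and (m_0, d_0) = (0, 1): a_0 = floor(sqrt(360)) = 18, since 18^2 = 324 <= 360 < 361 = 19^2.
Iterate m_{i+1} = d_i*a_i - m_i, d_{i+1} = (360 - m_{i+1}^2)/d_i, a_{i+1} = floor((a_0 + m_{i+1})/d_{i+1}):
  m_1 = 1*18 - 0 = 18, d_1 = (360 - 18^2)/1 = 36/1 = 36, a_1 = floor((18 + 18)/36) = 1.
  m_2 = 36*1 - 18 = 18, d_2 = (360 - 18^2)/36 = 36/36 = 1, a_2 = floor((18 + 18)/1) = 36.
  m_3 = 1*36 - 18 = 18, d_3 = (360 - 18^2)/1 = 36/1 = 36: (m_3, d_3) = (m_1, d_1) = (18, 36), so from here the quotients repeat a_1, a_2; the period length is 2.
So sqrt(360) = [18; (1, 36)] with period length k = 2.
k is even, so the fundamental solution of x^2 - 360y^2 = 1 is (p_{k-1}, q_{k-1}) = (p_1, q_1); compute convergents through index 1.
Convergents (p_i = a_i*p_{i-1} + p_{i-2}, q_i = a_i*q_{i-1} + q_{i-2} with p_{-2}=0, p_{-1}=1, q_{-2}=1, q_{-1}=0):
  i=0: a_0=18, p_0 = 18*1 + 0 = 18, q_0 = 18*0 + 1 = 1.
  i=1: a_1=1, p_1 = 1*18 + 1 = 19, q_1 = 1*1 + 0 = 1.
Check: 19^2 - 360*1^2 = 361 - 360 = 1, so (x, y) = (19, 1) solves the equation, and by the theorem it is the least positive solution.

(x, y) = (19, 1)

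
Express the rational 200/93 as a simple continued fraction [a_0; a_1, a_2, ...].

Run the Euclidean algorithm on 200 and 93; the successive quotients are the partial quotients a_0, a_1, ... (each step inverts the fractional part left over by the previous one):
  200 = 2*93 + 14, so a_0 = 2.
  93 = 6*14 + 9, so a_1 = 6.
  14 = 1*9 + 5, so a_2 = 1.
  9 = 1*5 + 4, so a_3 = 1.
  5 = 1*4 + 1, so a_4 = 1.
  4 = 4*1 + 0, so a_5 = 4.
The remainder reaches 0 after 6 divisions, so the expansion has 6 partial quotients, read off in order.

[2; 6, 1, 1, 1, 4]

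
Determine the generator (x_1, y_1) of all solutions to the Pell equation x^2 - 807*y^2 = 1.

First expand sqrt(807) as a continued fraction. With x_i = (sqrt(807) + m_i)/d_i and (m_0, d_0) = (0, 1): a_0 = floor(sqrt(807)) = 28, since 28^2 = 784 <= 807 < 841 = 29^2.
Iterate m_{i+1} = d_i*a_i - m_i, d_{i+1} = (807 - m_{i+1}^2)/d_i, a_{i+1} = floor((a_0 + m_{i+1})/d_{i+1}):
  m_1 = 1*28 - 0 = 28, d_1 = (807 - 28^2)/1 = 23/1 = 23, a_1 = floor((28 + 28)/23) = 2.
  m_2 = 23*2 - 28 = 18, d_2 = (807 - 18^2)/23 = 483/23 = 21, a_2 = floor((28 + 18)/21) = 2.
  m_3 = 21*2 - 18 = 24, d_3 = (807 - 24^2)/21 = 231/21 = 11, a_3 = floor((28 + 24)/11) = 4.
  m_4 = 11*4 - 24 = 20, d_4 = (807 - 20^2)/11 = 407/11 = 37, a_4 = floor((28 + 20)/37) = 1.
  m_5 = 37*1 - 20 = 17, d_5 = (807 - 17^2)/37 = 518/37 = 14, a_5 = floor((28 + 17)/14) = 3.
  m_6 = 14*3 - 17 = 25, d_6 = (807 - 25^2)/14 = 182/14 = 13, a_6 = floor((28 + 25)/13) = 4.
  m_7 = 13*4 - 25 = 27, d_7 = (807 - 27^2)/13 = 78/13 = 6, a_7 = floor((28 + 27)/6) = 9.
  m_8 = 6*9 - 27 = 27, d_8 = (807 - 27^2)/6 = 78/6 = 13, a_8 = floor((28 + 27)/13) = 4.
  m_9 = 13*4 - 27 = 25, d_9 = (807 - 25^2)/13 = 182/13 = 14, a_9 = floor((28 + 25)/14) = 3.
  m_10 = 14*3 - 25 = 17, d_10 = (807 - 17^2)/14 = 518/14 = 37, a_10 = floor((28 + 17)/37) = 1.
  m_11 = 37*1 - 17 = 20, d_11 = (807 - 20^2)/37 = 407/37 = 11, a_11 = floor((28 + 20)/11) = 4.
  m_12 = 11*4 - 20 = 24, d_12 = (807 - 24^2)/11 = 231/11 = 21, a_12 = floor((28 + 24)/21) = 2.
  m_13 = 21*2 - 24 = 18, d_13 = (807 - 18^2)/21 = 483/21 = 23, a_13 = floor((28 + 18)/23) = 2.
  m_14 = 23*2 - 18 = 28, d_14 = (807 - 28^2)/23 = 23/23 = 1, a_14 = floor((28 + 28)/1) = 56.
  m_15 = 1*56 - 28 = 28, d_15 = (807 - 28^2)/1 = 23/1 = 23: (m_15, d_15) = (m_1, d_1) = (28, 23), so from here the quotients repeat a_1, ..., a_14; the period length is 14.
So sqrt(807) = [28; (2, 2, 4, 1, 3, 4, 9, 4, 3, 1, 4, 2, 2, 56)] with period length k = 14.
k is even, so the fundamental solution of x^2 - 807y^2 = 1 is (p_{k-1}, q_{k-1}) = (p_13, q_13); compute convergents through index 13.
Convergents (p_i = a_i*p_{i-1} + p_{i-2}, q_i = a_i*q_{i-1} + q_{i-2} with p_{-2}=0, p_{-1}=1, q_{-2}=1, q_{-1}=0):
  i=0: a_0=28, p_0 = 28*1 + 0 = 28, q_0 = 28*0 + 1 = 1.
  i=1: a_1=2, p_1 = 2*28 + 1 = 57, q_1 = 2*1 + 0 = 2.
  i=2: a_2=2, p_2 = 2*57 + 28 = 142, q_2 = 2*2 + 1 = 5.
  i=3: a_3=4, p_3 = 4*142 + 57 = 625, q_3 = 4*5 + 2 = 22.
  i=4: a_4=1, p_4 = 1*625 + 142 = 767, q_4 = 1*22 + 5 = 27.
  i=5: a_5=3, p_5 = 3*767 + 625 = 2926, q_5 = 3*27 + 22 = 103.
  i=6: a_6=4, p_6 = 4*2926 + 767 = 12471, q_6 = 4*103 + 27 = 439.
  i=7: a_7=9, p_7 = 9*12471 + 2926 = 115165, q_7 = 9*439 + 103 = 4054.
  i=8: a_8=4, p_8 = 4*115165 + 12471 = 473131, q_8 = 4*4054 + 439 = 16655.
  i=9: a_9=3, p_9 = 3*473131 + 115165 = 1534558, q_9 = 3*16655 + 4054 = 54019.
  i=10: a_10=1, p_10 = 1*1534558 + 473131 = 2007689, q_10 = 1*54019 + 16655 = 70674.
  i=11: a_11=4, p_11 = 4*2007689 + 1534558 = 9565314, q_11 = 4*70674 + 54019 = 336715.
  i=12: a_12=2, p_12 = 2*9565314 + 2007689 = 21138317, q_12 = 2*336715 + 70674 = 744104.
  i=13: a_13=2, p_13 = 2*21138317 + 9565314 = 51841948, q_13 = 2*744104 + 336715 = 1824923.
Check: 51841948^2 - 807*1824923^2 = 2687587572434704 - 2687587572434703 = 1, so (x, y) = (51841948, 1824923) solves the equation, and by the theorem it is the least positive solution.

(x, y) = (51841948, 1824923)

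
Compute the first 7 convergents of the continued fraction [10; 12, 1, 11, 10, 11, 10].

10/1, 121/12, 131/13, 1562/155, 15751/1563, 174823/17348, 1763981/175043

Using the convergent recurrence p_i = a_i*p_{i-1} + p_{i-2}, q_i = a_i*q_{i-1} + q_{i-2} with p_{-2}=0, p_{-1}=1, q_{-2}=1, q_{-1}=0:
  i=0: a_0=10, p_0 = 10*1 + 0 = 10, q_0 = 10*0 + 1 = 1.
  i=1: a_1=12, p_1 = 12*10 + 1 = 121, q_1 = 12*1 + 0 = 12.
  i=2: a_2=1, p_2 = 1*121 + 10 = 131, q_2 = 1*12 + 1 = 13.
  i=3: a_3=11, p_3 = 11*131 + 121 = 1562, q_3 = 11*13 + 12 = 155.
  i=4: a_4=10, p_4 = 10*1562 + 131 = 15751, q_4 = 10*155 + 13 = 1563.
  i=5: a_5=11, p_5 = 11*15751 + 1562 = 174823, q_5 = 11*1563 + 155 = 17348.
  i=6: a_6=10, p_6 = 10*174823 + 15751 = 1763981, q_6 = 10*17348 + 1563 = 175043.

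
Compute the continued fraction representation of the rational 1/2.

Run the Euclidean algorithm on 1 and 2; the successive quotients are the partial quotients a_0, a_1, ... (each step inverts the fractional part left over by the previous one):
  1 = 0*2 + 1, so a_0 = 0.
  2 = 2*1 + 0, so a_1 = 2.
The remainder reaches 0 after 2 divisions, so the expansion has 2 partial quotients, read off in order.

[0; 2]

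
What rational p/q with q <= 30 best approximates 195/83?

47/20

Expand x = 195/83 as a continued fraction with the Euclidean algorithm:
  195 = 2*83 + 29, so a_0 = 2.
  83 = 2*29 + 25, so a_1 = 2.
  29 = 1*25 + 4, so a_2 = 1.
  25 = 6*4 + 1, so a_3 = 6.
  4 = 4*1 + 0, so a_4 = 4.
so x = [2; 2, 1, 6, 4].
Convergents (p_i = a_i*p_{i-1} + p_{i-2}, q_i = a_i*q_{i-1} + q_{i-2} with p_{-2}=0, p_{-1}=1, q_{-2}=1, q_{-1}=0), until the denominator exceeds 30:
  i=0: a_0=2, p_0 = 2*1 + 0 = 2, q_0 = 2*0 + 1 = 1.
  i=1: a_1=2, p_1 = 2*2 + 1 = 5, q_1 = 2*1 + 0 = 2.
  i=2: a_2=1, p_2 = 1*5 + 2 = 7, q_2 = 1*2 + 1 = 3.
  i=3: a_3=6, p_3 = 6*7 + 5 = 47, q_3 = 6*3 + 2 = 20.
  i=4: a_4=4, p_4 = 4*47 + 7 = 195, q_4 = 4*20 + 3 = 83.
q_4 = 83 > 30, so the last convergent with denominator <= 30 is p_3/q_3 = 47/20.
The closest fraction with denominator <= 30 is either p_3/q_3 or the intermediate fraction (k*p_3 + p_2)/(k*q_3 + q_2) with the largest k >= 1 whose denominator stays <= 30; these approach x as k grows, and every other convergent or intermediate fraction in range is farther away.
Largest k: floor((30 - q_2)/q_3) = floor((30 - 3)/20) = 1.
That gives (1*47 + 7)/(1*20 + 3) = 54/23.
Compare the errors: |x - 47/20| = |195*20 - 47*83|/(83*20) = 1/1660, and |x - 54/23| = |195*23 - 54*83|/(83*23) = 3/1909.
Cross-multiplying, 1*1909 = 1909 < 4980 = 3*1660, so 1/1660 is smaller: the convergent 47/20 is closer to x than 54/23.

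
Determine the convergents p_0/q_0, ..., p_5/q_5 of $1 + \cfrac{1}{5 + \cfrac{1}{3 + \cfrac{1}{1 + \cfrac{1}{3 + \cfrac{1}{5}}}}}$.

Using the convergent recurrence p_i = a_i*p_{i-1} + p_{i-2}, q_i = a_i*q_{i-1} + q_{i-2} with p_{-2}=0, p_{-1}=1, q_{-2}=1, q_{-1}=0:
  i=0: a_0=1, p_0 = 1*1 + 0 = 1, q_0 = 1*0 + 1 = 1.
  i=1: a_1=5, p_1 = 5*1 + 1 = 6, q_1 = 5*1 + 0 = 5.
  i=2: a_2=3, p_2 = 3*6 + 1 = 19, q_2 = 3*5 + 1 = 16.
  i=3: a_3=1, p_3 = 1*19 + 6 = 25, q_3 = 1*16 + 5 = 21.
  i=4: a_4=3, p_4 = 3*25 + 19 = 94, q_4 = 3*21 + 16 = 79.
  i=5: a_5=5, p_5 = 5*94 + 25 = 495, q_5 = 5*79 + 21 = 416.

1/1, 6/5, 19/16, 25/21, 94/79, 495/416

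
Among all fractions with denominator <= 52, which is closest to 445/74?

Expand x = 445/74 as a continued fraction with the Euclidean algorithm:
  445 = 6*74 + 1, so a_0 = 6.
  74 = 74*1 + 0, so a_1 = 74.
so x = [6; 74].
Convergents (p_i = a_i*p_{i-1} + p_{i-2}, q_i = a_i*q_{i-1} + q_{i-2} with p_{-2}=0, p_{-1}=1, q_{-2}=1, q_{-1}=0), until the denominator exceeds 52:
  i=0: a_0=6, p_0 = 6*1 + 0 = 6, q_0 = 6*0 + 1 = 1.
  i=1: a_1=74, p_1 = 74*6 + 1 = 445, q_1 = 74*1 + 0 = 74.
q_1 = 74 > 52, so the last convergent with denominator <= 52 is p_0/q_0 = 6/1.
The closest fraction with denominator <= 52 is either p_0/q_0 or the intermediate fraction (k*p_0 + p_{-1})/(k*q_0 + q_{-1}) with the largest k >= 1 whose denominator stays <= 52; these approach x as k grows, and every other convergent or intermediate fraction in range is farther away.
Largest k: floor((52 - q_{-1})/q_0) = floor((52 - 0)/1) = 52 (using the seeds p_{-1} = 1, q_{-1} = 0).
That gives (52*6 + 1)/(52*1 + 0) = 313/52.
Compare the errors: |x - 6/1| = |445*1 - 6*74|/(74*1) = 1/74, and |x - 313/52| = |445*52 - 313*74|/(74*52) = 22/3848.
Cross-multiplying, 22*74 = 1628 < 3848 = 1*3848, so 22/3848 is smaller: the intermediate fraction 313/52 is closer to x than 6/1.

313/52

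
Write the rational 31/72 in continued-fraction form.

[0; 2, 3, 10]

Run the Euclidean algorithm on 31 and 72; the successive quotients are the partial quotients a_0, a_1, ... (each step inverts the fractional part left over by the previous one):
  31 = 0*72 + 31, so a_0 = 0.
  72 = 2*31 + 10, so a_1 = 2.
  31 = 3*10 + 1, so a_2 = 3.
  10 = 10*1 + 0, so a_3 = 10.
The remainder reaches 0 after 4 divisions, so the expansion has 4 partial quotients, read off in order.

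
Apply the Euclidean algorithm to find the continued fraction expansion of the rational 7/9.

[0; 1, 3, 2]

Run the Euclidean algorithm on 7 and 9; the successive quotients are the partial quotients a_0, a_1, ... (each step inverts the fractional part left over by the previous one):
  7 = 0*9 + 7, so a_0 = 0.
  9 = 1*7 + 2, so a_1 = 1.
  7 = 3*2 + 1, so a_2 = 3.
  2 = 2*1 + 0, so a_3 = 2.
The remainder reaches 0 after 4 divisions, so the expansion has 4 partial quotients, read off in order.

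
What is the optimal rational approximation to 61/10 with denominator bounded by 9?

55/9

Expand x = 61/10 as a continued fraction with the Euclidean algorithm:
  61 = 6*10 + 1, so a_0 = 6.
  10 = 10*1 + 0, so a_1 = 10.
so x = [6; 10].
Convergents (p_i = a_i*p_{i-1} + p_{i-2}, q_i = a_i*q_{i-1} + q_{i-2} with p_{-2}=0, p_{-1}=1, q_{-2}=1, q_{-1}=0), until the denominator exceeds 9:
  i=0: a_0=6, p_0 = 6*1 + 0 = 6, q_0 = 6*0 + 1 = 1.
  i=1: a_1=10, p_1 = 10*6 + 1 = 61, q_1 = 10*1 + 0 = 10.
q_1 = 10 > 9, so the last convergent with denominator <= 9 is p_0/q_0 = 6/1.
The closest fraction with denominator <= 9 is either p_0/q_0 or the intermediate fraction (k*p_0 + p_{-1})/(k*q_0 + q_{-1}) with the largest k >= 1 whose denominator stays <= 9; these approach x as k grows, and every other convergent or intermediate fraction in range is farther away.
Largest k: floor((9 - q_{-1})/q_0) = floor((9 - 0)/1) = 9 (using the seeds p_{-1} = 1, q_{-1} = 0).
That gives (9*6 + 1)/(9*1 + 0) = 55/9.
Compare the errors: |x - 6/1| = |61*1 - 6*10|/(10*1) = 1/10, and |x - 55/9| = |61*9 - 55*10|/(10*9) = 1/90.
Cross-multiplying, 1*10 = 10 < 90 = 1*90, so 1/90 is smaller: the intermediate fraction 55/9 is closer to x than 6/1.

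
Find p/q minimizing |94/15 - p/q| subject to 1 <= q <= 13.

Expand x = 94/15 as a continued fraction with the Euclidean algorithm:
  94 = 6*15 + 4, so a_0 = 6.
  15 = 3*4 + 3, so a_1 = 3.
  4 = 1*3 + 1, so a_2 = 1.
  3 = 3*1 + 0, so a_3 = 3.
so x = [6; 3, 1, 3].
Convergents (p_i = a_i*p_{i-1} + p_{i-2}, q_i = a_i*q_{i-1} + q_{i-2} with p_{-2}=0, p_{-1}=1, q_{-2}=1, q_{-1}=0), until the denominator exceeds 13:
  i=0: a_0=6, p_0 = 6*1 + 0 = 6, q_0 = 6*0 + 1 = 1.
  i=1: a_1=3, p_1 = 3*6 + 1 = 19, q_1 = 3*1 + 0 = 3.
  i=2: a_2=1, p_2 = 1*19 + 6 = 25, q_2 = 1*3 + 1 = 4.
  i=3: a_3=3, p_3 = 3*25 + 19 = 94, q_3 = 3*4 + 3 = 15.
q_3 = 15 > 13, so the last convergent with denominator <= 13 is p_2/q_2 = 25/4.
The closest fraction with denominator <= 13 is either p_2/q_2 or the intermediate fraction (k*p_2 + p_1)/(k*q_2 + q_1) with the largest k >= 1 whose denominator stays <= 13; these approach x as k grows, and every other convergent or intermediate fraction in range is farther away.
Largest k: floor((13 - q_1)/q_2) = floor((13 - 3)/4) = 2.
That gives (2*25 + 19)/(2*4 + 3) = 69/11.
Compare the errors: |x - 25/4| = |94*4 - 25*15|/(15*4) = 1/60, and |x - 69/11| = |94*11 - 69*15|/(15*11) = 1/165.
Cross-multiplying, 1*60 = 60 < 165 = 1*165, so 1/165 is smaller: the intermediate fraction 69/11 is closer to x than 25/4.

69/11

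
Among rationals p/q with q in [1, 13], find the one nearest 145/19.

84/11

Expand x = 145/19 as a continued fraction with the Euclidean algorithm:
  145 = 7*19 + 12, so a_0 = 7.
  19 = 1*12 + 7, so a_1 = 1.
  12 = 1*7 + 5, so a_2 = 1.
  7 = 1*5 + 2, so a_3 = 1.
  5 = 2*2 + 1, so a_4 = 2.
  2 = 2*1 + 0, so a_5 = 2.
so x = [7; 1, 1, 1, 2, 2].
Convergents (p_i = a_i*p_{i-1} + p_{i-2}, q_i = a_i*q_{i-1} + q_{i-2} with p_{-2}=0, p_{-1}=1, q_{-2}=1, q_{-1}=0), until the denominator exceeds 13:
  i=0: a_0=7, p_0 = 7*1 + 0 = 7, q_0 = 7*0 + 1 = 1.
  i=1: a_1=1, p_1 = 1*7 + 1 = 8, q_1 = 1*1 + 0 = 1.
  i=2: a_2=1, p_2 = 1*8 + 7 = 15, q_2 = 1*1 + 1 = 2.
  i=3: a_3=1, p_3 = 1*15 + 8 = 23, q_3 = 1*2 + 1 = 3.
  i=4: a_4=2, p_4 = 2*23 + 15 = 61, q_4 = 2*3 + 2 = 8.
  i=5: a_5=2, p_5 = 2*61 + 23 = 145, q_5 = 2*8 + 3 = 19.
q_5 = 19 > 13, so the last convergent with denominator <= 13 is p_4/q_4 = 61/8.
The closest fraction with denominator <= 13 is either p_4/q_4 or the intermediate fraction (k*p_4 + p_3)/(k*q_4 + q_3) with the largest k >= 1 whose denominator stays <= 13; these approach x as k grows, and every other convergent or intermediate fraction in range is farther away.
Largest k: floor((13 - q_3)/q_4) = floor((13 - 3)/8) = 1.
That gives (1*61 + 23)/(1*8 + 3) = 84/11.
Compare the errors: |x - 61/8| = |145*8 - 61*19|/(19*8) = 1/152, and |x - 84/11| = |145*11 - 84*19|/(19*11) = 1/209.
Cross-multiplying, 1*152 = 152 < 209 = 1*209, so 1/209 is smaller: the intermediate fraction 84/11 is closer to x than 61/8.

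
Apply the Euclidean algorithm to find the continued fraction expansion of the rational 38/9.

Run the Euclidean algorithm on 38 and 9; the successive quotients are the partial quotients a_0, a_1, ... (each step inverts the fractional part left over by the previous one):
  38 = 4*9 + 2, so a_0 = 4.
  9 = 4*2 + 1, so a_1 = 4.
  2 = 2*1 + 0, so a_2 = 2.
The remainder reaches 0 after 3 divisions, so the expansion has 3 partial quotients, read off in order.

[4; 4, 2]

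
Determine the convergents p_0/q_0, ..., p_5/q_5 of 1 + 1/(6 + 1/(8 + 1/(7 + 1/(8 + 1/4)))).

1/1, 7/6, 57/49, 406/349, 3305/2841, 13626/11713

Using the convergent recurrence p_i = a_i*p_{i-1} + p_{i-2}, q_i = a_i*q_{i-1} + q_{i-2} with p_{-2}=0, p_{-1}=1, q_{-2}=1, q_{-1}=0:
  i=0: a_0=1, p_0 = 1*1 + 0 = 1, q_0 = 1*0 + 1 = 1.
  i=1: a_1=6, p_1 = 6*1 + 1 = 7, q_1 = 6*1 + 0 = 6.
  i=2: a_2=8, p_2 = 8*7 + 1 = 57, q_2 = 8*6 + 1 = 49.
  i=3: a_3=7, p_3 = 7*57 + 7 = 406, q_3 = 7*49 + 6 = 349.
  i=4: a_4=8, p_4 = 8*406 + 57 = 3305, q_4 = 8*349 + 49 = 2841.
  i=5: a_5=4, p_5 = 4*3305 + 406 = 13626, q_5 = 4*2841 + 349 = 11713.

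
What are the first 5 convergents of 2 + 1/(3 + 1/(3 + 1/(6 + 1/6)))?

2/1, 7/3, 23/10, 145/63, 893/388

Using the convergent recurrence p_i = a_i*p_{i-1} + p_{i-2}, q_i = a_i*q_{i-1} + q_{i-2} with p_{-2}=0, p_{-1}=1, q_{-2}=1, q_{-1}=0:
  i=0: a_0=2, p_0 = 2*1 + 0 = 2, q_0 = 2*0 + 1 = 1.
  i=1: a_1=3, p_1 = 3*2 + 1 = 7, q_1 = 3*1 + 0 = 3.
  i=2: a_2=3, p_2 = 3*7 + 2 = 23, q_2 = 3*3 + 1 = 10.
  i=3: a_3=6, p_3 = 6*23 + 7 = 145, q_3 = 6*10 + 3 = 63.
  i=4: a_4=6, p_4 = 6*145 + 23 = 893, q_4 = 6*63 + 10 = 388.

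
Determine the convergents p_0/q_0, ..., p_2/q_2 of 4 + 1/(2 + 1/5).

Using the convergent recurrence p_i = a_i*p_{i-1} + p_{i-2}, q_i = a_i*q_{i-1} + q_{i-2} with p_{-2}=0, p_{-1}=1, q_{-2}=1, q_{-1}=0:
  i=0: a_0=4, p_0 = 4*1 + 0 = 4, q_0 = 4*0 + 1 = 1.
  i=1: a_1=2, p_1 = 2*4 + 1 = 9, q_1 = 2*1 + 0 = 2.
  i=2: a_2=5, p_2 = 5*9 + 4 = 49, q_2 = 5*2 + 1 = 11.

4/1, 9/2, 49/11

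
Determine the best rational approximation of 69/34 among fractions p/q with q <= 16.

Expand x = 69/34 as a continued fraction with the Euclidean algorithm:
  69 = 2*34 + 1, so a_0 = 2.
  34 = 34*1 + 0, so a_1 = 34.
so x = [2; 34].
Convergents (p_i = a_i*p_{i-1} + p_{i-2}, q_i = a_i*q_{i-1} + q_{i-2} with p_{-2}=0, p_{-1}=1, q_{-2}=1, q_{-1}=0), until the denominator exceeds 16:
  i=0: a_0=2, p_0 = 2*1 + 0 = 2, q_0 = 2*0 + 1 = 1.
  i=1: a_1=34, p_1 = 34*2 + 1 = 69, q_1 = 34*1 + 0 = 34.
q_1 = 34 > 16, so the last convergent with denominator <= 16 is p_0/q_0 = 2/1.
The closest fraction with denominator <= 16 is either p_0/q_0 or the intermediate fraction (k*p_0 + p_{-1})/(k*q_0 + q_{-1}) with the largest k >= 1 whose denominator stays <= 16; these approach x as k grows, and every other convergent or intermediate fraction in range is farther away.
Largest k: floor((16 - q_{-1})/q_0) = floor((16 - 0)/1) = 16 (using the seeds p_{-1} = 1, q_{-1} = 0).
That gives (16*2 + 1)/(16*1 + 0) = 33/16.
Compare the errors: |x - 2/1| = |69*1 - 2*34|/(34*1) = 1/34, and |x - 33/16| = |69*16 - 33*34|/(34*16) = 18/544.
Cross-multiplying, 1*544 = 544 < 612 = 18*34, so 1/34 is smaller: the convergent 2/1 is closer to x than 33/16.

2/1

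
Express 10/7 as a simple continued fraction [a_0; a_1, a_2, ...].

Run the Euclidean algorithm on 10 and 7; the successive quotients are the partial quotients a_0, a_1, ... (each step inverts the fractional part left over by the previous one):
  10 = 1*7 + 3, so a_0 = 1.
  7 = 2*3 + 1, so a_1 = 2.
  3 = 3*1 + 0, so a_2 = 3.
The remainder reaches 0 after 3 divisions, so the expansion has 3 partial quotients, read off in order.

[1; 2, 3]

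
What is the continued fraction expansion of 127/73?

[1; 1, 2, 1, 5, 3]

Run the Euclidean algorithm on 127 and 73; the successive quotients are the partial quotients a_0, a_1, ... (each step inverts the fractional part left over by the previous one):
  127 = 1*73 + 54, so a_0 = 1.
  73 = 1*54 + 19, so a_1 = 1.
  54 = 2*19 + 16, so a_2 = 2.
  19 = 1*16 + 3, so a_3 = 1.
  16 = 5*3 + 1, so a_4 = 5.
  3 = 3*1 + 0, so a_5 = 3.
The remainder reaches 0 after 6 divisions, so the expansion has 6 partial quotients, read off in order.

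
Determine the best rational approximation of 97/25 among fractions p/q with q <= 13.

Expand x = 97/25 as a continued fraction with the Euclidean algorithm:
  97 = 3*25 + 22, so a_0 = 3.
  25 = 1*22 + 3, so a_1 = 1.
  22 = 7*3 + 1, so a_2 = 7.
  3 = 3*1 + 0, so a_3 = 3.
so x = [3; 1, 7, 3].
Convergents (p_i = a_i*p_{i-1} + p_{i-2}, q_i = a_i*q_{i-1} + q_{i-2} with p_{-2}=0, p_{-1}=1, q_{-2}=1, q_{-1}=0), until the denominator exceeds 13:
  i=0: a_0=3, p_0 = 3*1 + 0 = 3, q_0 = 3*0 + 1 = 1.
  i=1: a_1=1, p_1 = 1*3 + 1 = 4, q_1 = 1*1 + 0 = 1.
  i=2: a_2=7, p_2 = 7*4 + 3 = 31, q_2 = 7*1 + 1 = 8.
  i=3: a_3=3, p_3 = 3*31 + 4 = 97, q_3 = 3*8 + 1 = 25.
q_3 = 25 > 13, so the last convergent with denominator <= 13 is p_2/q_2 = 31/8.
The closest fraction with denominator <= 13 is either p_2/q_2 or the intermediate fraction (k*p_2 + p_1)/(k*q_2 + q_1) with the largest k >= 1 whose denominator stays <= 13; these approach x as k grows, and every other convergent or intermediate fraction in range is farther away.
Largest k: floor((13 - q_1)/q_2) = floor((13 - 1)/8) = 1.
That gives (1*31 + 4)/(1*8 + 1) = 35/9.
Compare the errors: |x - 31/8| = |97*8 - 31*25|/(25*8) = 1/200, and |x - 35/9| = |97*9 - 35*25|/(25*9) = 2/225.
Cross-multiplying, 1*225 = 225 < 400 = 2*200, so 1/200 is smaller: the convergent 31/8 is closer to x than 35/9.

31/8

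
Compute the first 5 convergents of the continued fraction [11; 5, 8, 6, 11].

Using the convergent recurrence p_i = a_i*p_{i-1} + p_{i-2}, q_i = a_i*q_{i-1} + q_{i-2} with p_{-2}=0, p_{-1}=1, q_{-2}=1, q_{-1}=0:
  i=0: a_0=11, p_0 = 11*1 + 0 = 11, q_0 = 11*0 + 1 = 1.
  i=1: a_1=5, p_1 = 5*11 + 1 = 56, q_1 = 5*1 + 0 = 5.
  i=2: a_2=8, p_2 = 8*56 + 11 = 459, q_2 = 8*5 + 1 = 41.
  i=3: a_3=6, p_3 = 6*459 + 56 = 2810, q_3 = 6*41 + 5 = 251.
  i=4: a_4=11, p_4 = 11*2810 + 459 = 31369, q_4 = 11*251 + 41 = 2802.

11/1, 56/5, 459/41, 2810/251, 31369/2802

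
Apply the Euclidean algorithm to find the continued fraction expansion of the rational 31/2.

Run the Euclidean algorithm on 31 and 2; the successive quotients are the partial quotients a_0, a_1, ... (each step inverts the fractional part left over by the previous one):
  31 = 15*2 + 1, so a_0 = 15.
  2 = 2*1 + 0, so a_1 = 2.
The remainder reaches 0 after 2 divisions, so the expansion has 2 partial quotients, read off in order.

[15; 2]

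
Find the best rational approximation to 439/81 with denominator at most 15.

65/12

Expand x = 439/81 as a continued fraction with the Euclidean algorithm:
  439 = 5*81 + 34, so a_0 = 5.
  81 = 2*34 + 13, so a_1 = 2.
  34 = 2*13 + 8, so a_2 = 2.
  13 = 1*8 + 5, so a_3 = 1.
  8 = 1*5 + 3, so a_4 = 1.
  5 = 1*3 + 2, so a_5 = 1.
  3 = 1*2 + 1, so a_6 = 1.
  2 = 2*1 + 0, so a_7 = 2.
so x = [5; 2, 2, 1, 1, 1, 1, 2].
Convergents (p_i = a_i*p_{i-1} + p_{i-2}, q_i = a_i*q_{i-1} + q_{i-2} with p_{-2}=0, p_{-1}=1, q_{-2}=1, q_{-1}=0), until the denominator exceeds 15:
  i=0: a_0=5, p_0 = 5*1 + 0 = 5, q_0 = 5*0 + 1 = 1.
  i=1: a_1=2, p_1 = 2*5 + 1 = 11, q_1 = 2*1 + 0 = 2.
  i=2: a_2=2, p_2 = 2*11 + 5 = 27, q_2 = 2*2 + 1 = 5.
  i=3: a_3=1, p_3 = 1*27 + 11 = 38, q_3 = 1*5 + 2 = 7.
  i=4: a_4=1, p_4 = 1*38 + 27 = 65, q_4 = 1*7 + 5 = 12.
  i=5: a_5=1, p_5 = 1*65 + 38 = 103, q_5 = 1*12 + 7 = 19.
q_5 = 19 > 15, so the last convergent with denominator <= 15 is p_4/q_4 = 65/12.
The closest fraction with denominator <= 15 is either p_4/q_4 or the intermediate fraction (k*p_4 + p_3)/(k*q_4 + q_3) with the largest k >= 1 whose denominator stays <= 15; these approach x as k grows, and every other convergent or intermediate fraction in range is farther away.
Largest k: floor((15 - q_3)/q_4) = floor((15 - 7)/12) = 0.
Since k = 0, no intermediate fraction beyond p_4/q_4 has denominator <= 15, so the convergent 65/12 is the closest (its error is |439*12 - 65*81|/(81*12) = 3/972).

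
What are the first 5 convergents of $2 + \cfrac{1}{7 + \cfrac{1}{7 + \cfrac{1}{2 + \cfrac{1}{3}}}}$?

Using the convergent recurrence p_i = a_i*p_{i-1} + p_{i-2}, q_i = a_i*q_{i-1} + q_{i-2} with p_{-2}=0, p_{-1}=1, q_{-2}=1, q_{-1}=0:
  i=0: a_0=2, p_0 = 2*1 + 0 = 2, q_0 = 2*0 + 1 = 1.
  i=1: a_1=7, p_1 = 7*2 + 1 = 15, q_1 = 7*1 + 0 = 7.
  i=2: a_2=7, p_2 = 7*15 + 2 = 107, q_2 = 7*7 + 1 = 50.
  i=3: a_3=2, p_3 = 2*107 + 15 = 229, q_3 = 2*50 + 7 = 107.
  i=4: a_4=3, p_4 = 3*229 + 107 = 794, q_4 = 3*107 + 50 = 371.

2/1, 15/7, 107/50, 229/107, 794/371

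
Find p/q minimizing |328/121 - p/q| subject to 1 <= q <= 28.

65/24

Expand x = 328/121 as a continued fraction with the Euclidean algorithm:
  328 = 2*121 + 86, so a_0 = 2.
  121 = 1*86 + 35, so a_1 = 1.
  86 = 2*35 + 16, so a_2 = 2.
  35 = 2*16 + 3, so a_3 = 2.
  16 = 5*3 + 1, so a_4 = 5.
  3 = 3*1 + 0, so a_5 = 3.
so x = [2; 1, 2, 2, 5, 3].
Convergents (p_i = a_i*p_{i-1} + p_{i-2}, q_i = a_i*q_{i-1} + q_{i-2} with p_{-2}=0, p_{-1}=1, q_{-2}=1, q_{-1}=0), until the denominator exceeds 28:
  i=0: a_0=2, p_0 = 2*1 + 0 = 2, q_0 = 2*0 + 1 = 1.
  i=1: a_1=1, p_1 = 1*2 + 1 = 3, q_1 = 1*1 + 0 = 1.
  i=2: a_2=2, p_2 = 2*3 + 2 = 8, q_2 = 2*1 + 1 = 3.
  i=3: a_3=2, p_3 = 2*8 + 3 = 19, q_3 = 2*3 + 1 = 7.
  i=4: a_4=5, p_4 = 5*19 + 8 = 103, q_4 = 5*7 + 3 = 38.
q_4 = 38 > 28, so the last convergent with denominator <= 28 is p_3/q_3 = 19/7.
The closest fraction with denominator <= 28 is either p_3/q_3 or the intermediate fraction (k*p_3 + p_2)/(k*q_3 + q_2) with the largest k >= 1 whose denominator stays <= 28; these approach x as k grows, and every other convergent or intermediate fraction in range is farther away.
Largest k: floor((28 - q_2)/q_3) = floor((28 - 3)/7) = 3.
That gives (3*19 + 8)/(3*7 + 3) = 65/24.
Compare the errors: |x - 19/7| = |328*7 - 19*121|/(121*7) = 3/847, and |x - 65/24| = |328*24 - 65*121|/(121*24) = 7/2904.
Cross-multiplying, 7*847 = 5929 < 8712 = 3*2904, so 7/2904 is smaller: the intermediate fraction 65/24 is closer to x than 19/7.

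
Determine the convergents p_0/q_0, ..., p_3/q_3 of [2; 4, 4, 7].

2/1, 9/4, 38/17, 275/123

Using the convergent recurrence p_i = a_i*p_{i-1} + p_{i-2}, q_i = a_i*q_{i-1} + q_{i-2} with p_{-2}=0, p_{-1}=1, q_{-2}=1, q_{-1}=0:
  i=0: a_0=2, p_0 = 2*1 + 0 = 2, q_0 = 2*0 + 1 = 1.
  i=1: a_1=4, p_1 = 4*2 + 1 = 9, q_1 = 4*1 + 0 = 4.
  i=2: a_2=4, p_2 = 4*9 + 2 = 38, q_2 = 4*4 + 1 = 17.
  i=3: a_3=7, p_3 = 7*38 + 9 = 275, q_3 = 7*17 + 4 = 123.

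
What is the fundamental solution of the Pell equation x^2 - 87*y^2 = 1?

First expand sqrt(87) as a continued fraction. With x_i = (sqrt(87) + m_i)/d_i and (m_0, d_0) = (0, 1): a_0 = floor(sqrt(87)) = 9, since 9^2 = 81 <= 87 < 100 = 10^2.
Iterate m_{i+1} = d_i*a_i - m_i, d_{i+1} = (87 - m_{i+1}^2)/d_i, a_{i+1} = floor((a_0 + m_{i+1})/d_{i+1}):
  m_1 = 1*9 - 0 = 9, d_1 = (87 - 9^2)/1 = 6/1 = 6, a_1 = floor((9 + 9)/6) = 3.
  m_2 = 6*3 - 9 = 9, d_2 = (87 - 9^2)/6 = 6/6 = 1, a_2 = floor((9 + 9)/1) = 18.
  m_3 = 1*18 - 9 = 9, d_3 = (87 - 9^2)/1 = 6/1 = 6: (m_3, d_3) = (m_1, d_1) = (9, 6), so from here the quotients repeat a_1, a_2; the period length is 2.
So sqrt(87) = [9; (3, 18)] with period length k = 2.
k is even, so the fundamental solution of x^2 - 87y^2 = 1 is (p_{k-1}, q_{k-1}) = (p_1, q_1); compute convergents through index 1.
Convergents (p_i = a_i*p_{i-1} + p_{i-2}, q_i = a_i*q_{i-1} + q_{i-2} with p_{-2}=0, p_{-1}=1, q_{-2}=1, q_{-1}=0):
  i=0: a_0=9, p_0 = 9*1 + 0 = 9, q_0 = 9*0 + 1 = 1.
  i=1: a_1=3, p_1 = 3*9 + 1 = 28, q_1 = 3*1 + 0 = 3.
Check: 28^2 - 87*3^2 = 784 - 783 = 1, so (x, y) = (28, 3) solves the equation, and by the theorem it is the least positive solution.

(x, y) = (28, 3)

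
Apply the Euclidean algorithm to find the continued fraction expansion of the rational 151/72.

Run the Euclidean algorithm on 151 and 72; the successive quotients are the partial quotients a_0, a_1, ... (each step inverts the fractional part left over by the previous one):
  151 = 2*72 + 7, so a_0 = 2.
  72 = 10*7 + 2, so a_1 = 10.
  7 = 3*2 + 1, so a_2 = 3.
  2 = 2*1 + 0, so a_3 = 2.
The remainder reaches 0 after 4 divisions, so the expansion has 4 partial quotients, read off in order.

[2; 10, 3, 2]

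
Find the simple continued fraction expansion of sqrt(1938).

[44; (44, 88)]

Write x_i = (sqrt(1938) + m_i)/d_i with (m_0, d_0) = (0, 1). a_0 = floor(sqrt(1938)) = 44, since 44^2 = 1936 <= 1938 < 2025 = 45^2.
Iterate m_{i+1} = d_i*a_i - m_i, d_{i+1} = (1938 - m_{i+1}^2)/d_i, a_{i+1} = floor((a_0 + m_{i+1})/d_{i+1}):
  m_1 = 1*44 - 0 = 44, d_1 = (1938 - 44^2)/1 = 2/1 = 2, a_1 = floor((44 + 44)/2) = 44.
  m_2 = 2*44 - 44 = 44, d_2 = (1938 - 44^2)/2 = 2/2 = 1, a_2 = floor((44 + 44)/1) = 88.
  m_3 = 1*88 - 44 = 44, d_3 = (1938 - 44^2)/1 = 2/1 = 2: (m_3, d_3) = (m_1, d_1) = (44, 2), so from here the quotients repeat a_1, a_2; the period length is 2.
Hence the expansion of sqrt(1938) is a_0 = 44 followed by the repeating block 44, 88 (period 2).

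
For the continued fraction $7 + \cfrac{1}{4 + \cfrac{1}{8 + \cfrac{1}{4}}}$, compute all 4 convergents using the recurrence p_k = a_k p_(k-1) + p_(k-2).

7/1, 29/4, 239/33, 985/136

Using the convergent recurrence p_i = a_i*p_{i-1} + p_{i-2}, q_i = a_i*q_{i-1} + q_{i-2} with p_{-2}=0, p_{-1}=1, q_{-2}=1, q_{-1}=0:
  i=0: a_0=7, p_0 = 7*1 + 0 = 7, q_0 = 7*0 + 1 = 1.
  i=1: a_1=4, p_1 = 4*7 + 1 = 29, q_1 = 4*1 + 0 = 4.
  i=2: a_2=8, p_2 = 8*29 + 7 = 239, q_2 = 8*4 + 1 = 33.
  i=3: a_3=4, p_3 = 4*239 + 29 = 985, q_3 = 4*33 + 4 = 136.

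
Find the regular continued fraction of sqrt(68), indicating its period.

Write x_i = (sqrt(68) + m_i)/d_i with (m_0, d_0) = (0, 1). a_0 = floor(sqrt(68)) = 8, since 8^2 = 64 <= 68 < 81 = 9^2.
Iterate m_{i+1} = d_i*a_i - m_i, d_{i+1} = (68 - m_{i+1}^2)/d_i, a_{i+1} = floor((a_0 + m_{i+1})/d_{i+1}):
  m_1 = 1*8 - 0 = 8, d_1 = (68 - 8^2)/1 = 4/1 = 4, a_1 = floor((8 + 8)/4) = 4.
  m_2 = 4*4 - 8 = 8, d_2 = (68 - 8^2)/4 = 4/4 = 1, a_2 = floor((8 + 8)/1) = 16.
  m_3 = 1*16 - 8 = 8, d_3 = (68 - 8^2)/1 = 4/1 = 4: (m_3, d_3) = (m_1, d_1) = (8, 4), so from here the quotients repeat a_1, a_2; the period length is 2.
Hence the expansion of sqrt(68) is a_0 = 8 followed by the repeating block 4, 16 (period 2).

[8; (4, 16)]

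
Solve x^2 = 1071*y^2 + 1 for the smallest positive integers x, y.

(x, y) = (28799, 880)

First expand sqrt(1071) as a continued fraction. With x_i = (sqrt(1071) + m_i)/d_i and (m_0, d_0) = (0, 1): a_0 = floor(sqrt(1071)) = 32, since 32^2 = 1024 <= 1071 < 1089 = 33^2.
Iterate m_{i+1} = d_i*a_i - m_i, d_{i+1} = (1071 - m_{i+1}^2)/d_i, a_{i+1} = floor((a_0 + m_{i+1})/d_{i+1}):
  m_1 = 1*32 - 0 = 32, d_1 = (1071 - 32^2)/1 = 47/1 = 47, a_1 = floor((32 + 32)/47) = 1.
  m_2 = 47*1 - 32 = 15, d_2 = (1071 - 15^2)/47 = 846/47 = 18, a_2 = floor((32 + 15)/18) = 2.
  m_3 = 18*2 - 15 = 21, d_3 = (1071 - 21^2)/18 = 630/18 = 35, a_3 = floor((32 + 21)/35) = 1.
  m_4 = 35*1 - 21 = 14, d_4 = (1071 - 14^2)/35 = 875/35 = 25, a_4 = floor((32 + 14)/25) = 1.
  m_5 = 25*1 - 14 = 11, d_5 = (1071 - 11^2)/25 = 950/25 = 38, a_5 = floor((32 + 11)/38) = 1.
  m_6 = 38*1 - 11 = 27, d_6 = (1071 - 27^2)/38 = 342/38 = 9, a_6 = floor((32 + 27)/9) = 6.
  m_7 = 9*6 - 27 = 27, d_7 = (1071 - 27^2)/9 = 342/9 = 38, a_7 = floor((32 + 27)/38) = 1.
  m_8 = 38*1 - 27 = 11, d_8 = (1071 - 11^2)/38 = 950/38 = 25, a_8 = floor((32 + 11)/25) = 1.
  m_9 = 25*1 - 11 = 14, d_9 = (1071 - 14^2)/25 = 875/25 = 35, a_9 = floor((32 + 14)/35) = 1.
  m_10 = 35*1 - 14 = 21, d_10 = (1071 - 21^2)/35 = 630/35 = 18, a_10 = floor((32 + 21)/18) = 2.
  m_11 = 18*2 - 21 = 15, d_11 = (1071 - 15^2)/18 = 846/18 = 47, a_11 = floor((32 + 15)/47) = 1.
  m_12 = 47*1 - 15 = 32, d_12 = (1071 - 32^2)/47 = 47/47 = 1, a_12 = floor((32 + 32)/1) = 64.
  m_13 = 1*64 - 32 = 32, d_13 = (1071 - 32^2)/1 = 47/1 = 47: (m_13, d_13) = (m_1, d_1) = (32, 47), so from here the quotients repeat a_1, ..., a_12; the period length is 12.
So sqrt(1071) = [32; (1, 2, 1, 1, 1, 6, 1, 1, 1, 2, 1, 64)] with period length k = 12.
k is even, so the fundamental solution of x^2 - 1071y^2 = 1 is (p_{k-1}, q_{k-1}) = (p_11, q_11); compute convergents through index 11.
Convergents (p_i = a_i*p_{i-1} + p_{i-2}, q_i = a_i*q_{i-1} + q_{i-2} with p_{-2}=0, p_{-1}=1, q_{-2}=1, q_{-1}=0):
  i=0: a_0=32, p_0 = 32*1 + 0 = 32, q_0 = 32*0 + 1 = 1.
  i=1: a_1=1, p_1 = 1*32 + 1 = 33, q_1 = 1*1 + 0 = 1.
  i=2: a_2=2, p_2 = 2*33 + 32 = 98, q_2 = 2*1 + 1 = 3.
  i=3: a_3=1, p_3 = 1*98 + 33 = 131, q_3 = 1*3 + 1 = 4.
  i=4: a_4=1, p_4 = 1*131 + 98 = 229, q_4 = 1*4 + 3 = 7.
  i=5: a_5=1, p_5 = 1*229 + 131 = 360, q_5 = 1*7 + 4 = 11.
  i=6: a_6=6, p_6 = 6*360 + 229 = 2389, q_6 = 6*11 + 7 = 73.
  i=7: a_7=1, p_7 = 1*2389 + 360 = 2749, q_7 = 1*73 + 11 = 84.
  i=8: a_8=1, p_8 = 1*2749 + 2389 = 5138, q_8 = 1*84 + 73 = 157.
  i=9: a_9=1, p_9 = 1*5138 + 2749 = 7887, q_9 = 1*157 + 84 = 241.
  i=10: a_10=2, p_10 = 2*7887 + 5138 = 20912, q_10 = 2*241 + 157 = 639.
  i=11: a_11=1, p_11 = 1*20912 + 7887 = 28799, q_11 = 1*639 + 241 = 880.
Check: 28799^2 - 1071*880^2 = 829382401 - 829382400 = 1, so (x, y) = (28799, 880) solves the equation, and by the theorem it is the least positive solution.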